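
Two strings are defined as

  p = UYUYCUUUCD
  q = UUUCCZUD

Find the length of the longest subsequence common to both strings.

5

Let dp[i][j] be the LCS length of the first i characters of p and the first j characters of q. dp[i][j] = dp[i-1][j-1]+1 when the i-th and j-th characters match, else max(dp[i-1][j], dp[i][j-1]).
    ·  U  U  U  C  C  Z  U  D
 ·  0  0  0  0  0  0  0  0  0
 U  0  1  1  1  1  1  1  1  1
 Y  0  1  1  1  1  1  1  1  1
 U  0  1  2  2  2  2  2  2  2
 Y  0  1  2  2  2  2  2  2  2
 C  0  1  2  2  3  3  3  3  3
 U  0  1  2  3  3  3  3  4  4
 U  0  1  2  3  3  3  3  4  4
 U  0  1  2  3  3  3  3  4  4
 C  0  1  2  3  4  4  4  4  4
 D  0  1  2  3  4  4  4  4  5
dp[10][8] = 5. One LCS (by backtracking along matches): UUCUD.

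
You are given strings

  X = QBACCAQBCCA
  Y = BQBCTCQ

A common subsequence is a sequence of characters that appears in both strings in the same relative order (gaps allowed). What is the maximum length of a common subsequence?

One common subsequence of length 5: Q (X #1, Y #2) → B (X #2, Y #3) → C (X #4, Y #4) → C (X #5, Y #6) → Q (X #7, Y #7). dp[11][7] = 5 confirms this is the maximum.

5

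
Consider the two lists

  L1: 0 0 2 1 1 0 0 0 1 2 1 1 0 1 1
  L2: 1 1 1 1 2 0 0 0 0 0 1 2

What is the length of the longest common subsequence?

7

One common subsequence of length 7: 0 (L1 #1, L2 #6); then 0 (L1 #2, L2 #7); then 0 (L1 #6, L2 #8); then 0 (L1 #7, L2 #9); then 0 (L1 #8, L2 #10); then 1 (L1 #9, L2 #11); then 2 (L1 #10, L2 #12). dp[15][12] = 7 confirms this is the maximum.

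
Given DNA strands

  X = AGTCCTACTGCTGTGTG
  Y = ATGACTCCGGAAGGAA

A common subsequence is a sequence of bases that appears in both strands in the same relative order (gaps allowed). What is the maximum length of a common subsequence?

9

Pick A (X #1, Y #1) → G (X #2, Y #3) → T (X #3, Y #6) → C (X #5, Y #7) → C (X #8, Y #8) → G (X #10, Y #9) → G (X #13, Y #10) → G (X #15, Y #13) → G (X #17, Y #14); all 9 bases appear in both, in order. dp[17][16] = 9 confirms this is the maximum.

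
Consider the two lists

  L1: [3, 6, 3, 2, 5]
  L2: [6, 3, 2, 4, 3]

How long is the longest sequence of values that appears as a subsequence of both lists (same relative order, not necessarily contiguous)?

Let dp[i][j] be the LCS length of the first i values of L1 and the first j values of L2. dp[i][j] = dp[i-1][j-1]+1 when the i-th and j-th values match, else max(dp[i-1][j], dp[i][j-1]).
    ·  6  3  2  4  3
 ·  0  0  0  0  0  0
 3  0  0  1  1  1  1
 6  0  1  1  1  1  1
 3  0  1  2  2  2  2
 2  0  1  2  3  3  3
 5  0  1  2  3  3  3
dp[5][5] = 3. One LCS (by backtracking along matches): 6, 3, 2.

3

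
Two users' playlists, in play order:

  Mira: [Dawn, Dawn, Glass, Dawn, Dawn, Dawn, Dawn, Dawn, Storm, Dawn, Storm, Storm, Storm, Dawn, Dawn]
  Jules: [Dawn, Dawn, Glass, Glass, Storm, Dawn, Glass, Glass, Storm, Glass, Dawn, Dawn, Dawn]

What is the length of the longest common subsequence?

8

One common subsequence of length 8: Dawn at Mira[1]=Jules[1] → Dawn at Mira[2]=Jules[2] → Glass at Mira[3]=Jules[4] → Dawn at Mira[4]=Jules[6] → Storm at Mira[9]=Jules[9] → Dawn at Mira[10]=Jules[11] → Dawn at Mira[14]=Jules[12] → Dawn at Mira[15]=Jules[13]. dp[15][13] = 8 confirms this is the maximum.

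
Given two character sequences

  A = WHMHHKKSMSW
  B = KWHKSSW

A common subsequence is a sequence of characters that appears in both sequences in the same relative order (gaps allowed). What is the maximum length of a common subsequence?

Pick W (A #1, B #2); then H (A #5, B #3); then K (A #7, B #4); then S (A #8, B #5); then S (A #10, B #6); then W (A #11, B #7); all 6 characters appear in both, in order. Since dp[11][7] = 6, nothing longer is possible.

6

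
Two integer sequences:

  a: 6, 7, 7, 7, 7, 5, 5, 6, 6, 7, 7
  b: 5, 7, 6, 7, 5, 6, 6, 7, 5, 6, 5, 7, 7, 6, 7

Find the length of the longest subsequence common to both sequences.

7

Pick 6 [1,3], 7 [2,4], 7 [3,8], 7 [4,12], 7 [5,13], 6 [9,14], 7 [11,15]; all 7 values appear in both, in order. Since dp[11][15] = 7, nothing longer is possible.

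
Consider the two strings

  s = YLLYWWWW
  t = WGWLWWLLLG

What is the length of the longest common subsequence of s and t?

Let dp[i][j] be the LCS length of the first i characters of s and the first j characters of t. dp[i][j] = dp[i-1][j-1]+1 when the i-th and j-th characters match, else max(dp[i-1][j], dp[i][j-1]).
    ·  W  G  W  L  W  W  L  L  L  G
 ·  0  0  0  0  0  0  0  0  0  0  0
 Y  0  0  0  0  0  0  0  0  0  0  0
 L  0  0  0  0  1  1  1  1  1  1  1
 L  0  0  0  0  1  1  1  2  2  2  2
 Y  0  0  0  0  1  1  1  2  2  2  2
 W  0  1  1  1  1  2  2  2  2  2  2
 W  0  1  1  2  2  2  3  3  3  3  3
 W  0  1  1  2  2  3  3  3  3  3  3
 W  0  1  1  2  2  3  4  4  4  4  4
dp[8][10] = 4. One LCS (by backtracking along matches): WWWW.

4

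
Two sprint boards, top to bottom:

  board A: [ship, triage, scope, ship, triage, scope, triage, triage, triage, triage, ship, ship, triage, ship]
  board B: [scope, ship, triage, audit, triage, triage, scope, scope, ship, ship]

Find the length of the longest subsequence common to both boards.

Pick scope (board A #3, board B #1), then ship (board A #4, board B #2), then triage (board A #5, board B #3), then triage (board A #7, board B #5), then triage (board A #8, board B #6), then ship (board A #12, board B #9), then ship (board A #14, board B #10); all 7 tasks appear in both, in order. dp[14][10] = 7 confirms this is the maximum.

7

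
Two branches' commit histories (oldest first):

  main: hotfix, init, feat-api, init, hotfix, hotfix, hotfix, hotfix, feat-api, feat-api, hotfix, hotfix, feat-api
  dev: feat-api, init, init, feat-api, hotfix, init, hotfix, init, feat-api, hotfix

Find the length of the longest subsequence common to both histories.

6

Pick init (main #2, dev #3); then feat-api (main #3, dev #4); then init (main #4, dev #6); then hotfix (main #5, dev #7); then feat-api (main #10, dev #9); then hotfix (main #12, dev #10); all 6 commits appear in both, in order. The LCS DP gives dp[13][10] = 6, so this is optimal.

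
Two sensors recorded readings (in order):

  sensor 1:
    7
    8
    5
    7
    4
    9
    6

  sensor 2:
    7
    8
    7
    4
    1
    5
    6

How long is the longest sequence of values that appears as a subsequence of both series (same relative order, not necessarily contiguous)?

Let dp[i][j] be the LCS length of the first i values of sensor 1 and the first j values of sensor 2. dp[i][j] = dp[i-1][j-1]+1 when the i-th and j-th values match, else max(dp[i-1][j], dp[i][j-1]).
    ·  7  8  7  4  1  5  6
 ·  0  0  0  0  0  0  0  0
 7  0  1  1  1  1  1  1  1
 8  0  1  2  2  2  2  2  2
 5  0  1  2  2  2  2  3  3
 7  0  1  2  3  3  3  3  3
 4  0  1  2  3  4  4  4  4
 9  0  1  2  3  4  4  4  4
 6  0  1  2  3  4  4  4  5
dp[7][7] = 5. One LCS (by backtracking along matches): 7, 8, 7, 4, 6.

5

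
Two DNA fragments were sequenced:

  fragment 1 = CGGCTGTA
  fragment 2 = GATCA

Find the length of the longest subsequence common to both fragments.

Match G [2,1] → C [4,4] → A [8,5] — 3 bases in the same relative order in both. dp[8][5] = 3 confirms this is the maximum.

3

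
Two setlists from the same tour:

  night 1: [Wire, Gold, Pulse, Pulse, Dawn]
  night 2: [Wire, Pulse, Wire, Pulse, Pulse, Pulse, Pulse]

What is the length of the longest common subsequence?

Pick Wire (night 1 #1, night 2 #3), Pulse (night 1 #3, night 2 #6), Pulse (night 1 #4, night 2 #7); all 3 songs appear in both, in order. The LCS DP gives dp[5][7] = 3, so this is optimal.

3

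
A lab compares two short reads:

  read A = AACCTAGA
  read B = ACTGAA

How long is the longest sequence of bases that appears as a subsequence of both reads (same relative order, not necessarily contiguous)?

Match A at read A[2]=read B[1], C at read A[4]=read B[2], T at read A[5]=read B[3], A at read A[6]=read B[5], A at read A[8]=read B[6] — 5 bases in the same relative order in both. dp[8][6] = 5 confirms this is the maximum.

5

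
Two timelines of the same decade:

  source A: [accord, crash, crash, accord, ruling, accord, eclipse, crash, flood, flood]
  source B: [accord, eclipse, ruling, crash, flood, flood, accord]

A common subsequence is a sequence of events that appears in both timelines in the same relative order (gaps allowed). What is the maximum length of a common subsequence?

5

One common subsequence of length 5: accord at source A[1]=source B[1], then ruling at source A[5]=source B[3], then crash at source A[8]=source B[4], then flood at source A[9]=source B[5], then flood at source A[10]=source B[6]. The LCS DP gives dp[10][7] = 5, so this is optimal.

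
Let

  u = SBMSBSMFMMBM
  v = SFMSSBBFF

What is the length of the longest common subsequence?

5

Let dp[i][j] be the LCS length of the first i characters of u and the first j characters of v. dp[i][j] = dp[i-1][j-1]+1 when the i-th and j-th characters match, else max(dp[i-1][j], dp[i][j-1]).
    ·  S  F  M  S  S  B  B  F  F
 ·  0  0  0  0  0  0  0  0  0  0
 S  0  1  1  1  1  1  1  1  1  1
 B  0  1  1  1  1  1  2  2  2  2
 M  0  1  1  2  2  2  2  2  2  2
 S  0  1  1  2  3  3  3  3  3  3
 B  0  1  1  2  3  3  4  4  4  4
 S  0  1  1  2  3  4  4  4  4  4
 M  0  1  1  2  3  4  4  4  4  4
 F  0  1  2  2  3  4  4  4  5  5
 M  0  1  2  3  3  4  4  4  5  5
 M  0  1  2  3  3  4  4  4  5  5
 B  0  1  2  3  3  4  5  5  5  5
 M  0  1  2  3  3  4  5  5  5  5
dp[12][9] = 5. One LCS (by backtracking along matches): SMSBF.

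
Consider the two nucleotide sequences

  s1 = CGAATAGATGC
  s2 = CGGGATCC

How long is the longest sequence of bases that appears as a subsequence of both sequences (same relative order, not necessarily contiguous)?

6

Let dp[i][j] be the LCS length of the first i bases of s1 and the first j bases of s2. dp[i][j] = dp[i-1][j-1]+1 when the i-th and j-th bases match, else max(dp[i-1][j], dp[i][j-1]).
    ·  C  G  G  G  A  T  C  C
 ·  0  0  0  0  0  0  0  0  0
 C  0  1  1  1  1  1  1  1  1
 G  0  1  2  2  2  2  2  2  2
 A  0  1  2  2  2  3  3  3  3
 A  0  1  2  2  2  3  3  3  3
 T  0  1  2  2  2  3  4  4  4
 A  0  1  2  2  2  3  4  4  4
 G  0  1  2  3  3  3  4  4  4
 A  0  1  2  3  3  4  4  4  4
 T  0  1  2  3  3  4  5  5  5
 G  0  1  2  3  4  4  5  5  5
 C  0  1  2  3  4  4  5  6  6
dp[11][8] = 6. One LCS (by backtracking along matches): CGGATC.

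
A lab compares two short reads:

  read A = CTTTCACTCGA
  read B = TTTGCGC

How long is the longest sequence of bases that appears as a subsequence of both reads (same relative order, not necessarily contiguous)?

5

Taking T (read A #2, read B #1), T (read A #3, read B #2), T (read A #4, read B #3), C (read A #5, read B #5), C (read A #9, read B #7) gives a common subsequence of length 5. dp[11][7] = 5 confirms this is the maximum.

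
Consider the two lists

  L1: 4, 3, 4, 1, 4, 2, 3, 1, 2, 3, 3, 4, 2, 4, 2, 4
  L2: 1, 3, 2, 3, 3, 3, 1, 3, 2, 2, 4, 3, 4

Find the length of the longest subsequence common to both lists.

Match 3 at L1[2]=L2[2]; then 2 at L1[6]=L2[3]; then 3 at L1[7]=L2[6]; then 1 at L1[8]=L2[7]; then 2 at L1[9]=L2[9]; then 2 at L1[13]=L2[10]; then 4 at L1[14]=L2[11]; then 4 at L1[16]=L2[13] — 8 values in the same relative order in both. The LCS DP gives dp[16][13] = 8, so this is optimal.

8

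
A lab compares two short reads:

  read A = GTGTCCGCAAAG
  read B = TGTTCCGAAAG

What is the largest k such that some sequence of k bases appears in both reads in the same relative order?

One common subsequence of length 10: G at read A[1]=read B[2], then T at read A[2]=read B[3], then T at read A[4]=read B[4], then C at read A[5]=read B[5], then C at read A[6]=read B[6], then G at read A[7]=read B[7], then A at read A[9]=read B[8], then A at read A[10]=read B[9], then A at read A[11]=read B[10], then G at read A[12]=read B[11]. Since dp[12][11] = 10, nothing longer is possible.

10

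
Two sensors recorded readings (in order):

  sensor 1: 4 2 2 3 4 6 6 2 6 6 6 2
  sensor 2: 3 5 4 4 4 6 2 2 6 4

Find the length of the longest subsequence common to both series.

Let dp[i][j] be the LCS length of the first i values of sensor 1 and the first j values of sensor 2. dp[i][j] = dp[i-1][j-1]+1 when the i-th and j-th values match, else max(dp[i-1][j], dp[i][j-1]).
    ·  3  5  4  4  4  6  2  2  6  4
 ·  0  0  0  0  0  0  0  0  0  0  0
 4  0  0  0  1  1  1  1  1  1  1  1
 2  0  0  0  1  1  1  1  2  2  2  2
 2  0  0  0  1  1  1  1  2  3  3  3
 3  0  1  1  1  1  1  1  2  3  3  3
 4  0  1  1  2  2  2  2  2  3  3  4
 6  0  1  1  2  2  2  3  3  3  4  4
 6  0  1  1  2  2  2  3  3  3  4  4
 2  0  1  1  2  2  2  3  4  4  4  4
 6  0  1  1  2  2  2  3  4  4  5  5
 6  0  1  1  2  2  2  3  4  4  5  5
 6  0  1  1  2  2  2  3  4  4  5  5
 2  0  1  1  2  2  2  3  4  5  5  5
dp[12][10] = 5. One LCS (by backtracking along matches): 4, 4, 6, 2, 6.

5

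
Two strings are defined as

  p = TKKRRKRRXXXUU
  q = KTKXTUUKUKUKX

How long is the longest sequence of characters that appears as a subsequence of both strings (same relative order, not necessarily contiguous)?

Match T [1,5]; then K [2,8]; then K [3,10]; then K [6,12]; then X [11,13] — 5 characters in the same relative order in both. The LCS DP gives dp[13][13] = 5, so this is optimal.

5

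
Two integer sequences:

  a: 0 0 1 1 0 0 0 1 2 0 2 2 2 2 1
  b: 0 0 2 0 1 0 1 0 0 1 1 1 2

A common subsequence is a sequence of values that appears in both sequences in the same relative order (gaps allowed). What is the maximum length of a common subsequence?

8

Pick 0 at a[1]=b[2] → 0 at a[2]=b[4] → 1 at a[3]=b[5] → 1 at a[4]=b[7] → 0 at a[5]=b[8] → 0 at a[6]=b[9] → 1 at a[8]=b[12] → 2 at a[14]=b[13]; all 8 values appear in both, in order. Since dp[15][13] = 8, nothing longer is possible.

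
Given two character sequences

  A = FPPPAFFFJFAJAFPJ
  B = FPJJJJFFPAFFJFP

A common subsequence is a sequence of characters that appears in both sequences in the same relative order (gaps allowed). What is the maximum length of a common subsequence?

One common subsequence of length 9: F [1,1], then P [2,2], then P [4,9], then A [5,10], then F [8,11], then F [10,12], then J [12,13], then F [14,14], then P [15,15]. Since dp[16][15] = 9, nothing longer is possible.

9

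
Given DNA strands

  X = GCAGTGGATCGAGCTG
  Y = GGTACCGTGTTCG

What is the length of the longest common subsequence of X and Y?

9

Taking G [1,1]; then G [4,2]; then T [5,3]; then A [8,4]; then C [10,6]; then G [11,7]; then G [13,9]; then C [14,12]; then G [16,13] gives a common subsequence of length 9. dp[16][13] = 9 confirms this is the maximum.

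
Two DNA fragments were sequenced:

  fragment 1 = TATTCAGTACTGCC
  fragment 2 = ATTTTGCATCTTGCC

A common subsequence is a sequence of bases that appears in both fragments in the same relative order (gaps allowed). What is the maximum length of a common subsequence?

Match T (fragment 1 #1, fragment 2 #3), then T (fragment 1 #3, fragment 2 #4), then T (fragment 1 #4, fragment 2 #5), then C (fragment 1 #5, fragment 2 #7), then A (fragment 1 #6, fragment 2 #8), then T (fragment 1 #8, fragment 2 #9), then C (fragment 1 #10, fragment 2 #10), then T (fragment 1 #11, fragment 2 #12), then G (fragment 1 #12, fragment 2 #13), then C (fragment 1 #13, fragment 2 #14), then C (fragment 1 #14, fragment 2 #15) — 11 bases in the same relative order in both, and the DP table's final entry dp[14][15] is also 11, so no common subsequence is longer.

11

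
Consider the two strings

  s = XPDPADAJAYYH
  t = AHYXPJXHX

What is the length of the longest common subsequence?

4

Let dp[i][j] be the LCS length of the first i characters of s and the first j characters of t. dp[i][j] = dp[i-1][j-1]+1 when the i-th and j-th characters match, else max(dp[i-1][j], dp[i][j-1]).
    ·  A  H  Y  X  P  J  X  H  X
 ·  0  0  0  0  0  0  0  0  0  0
 X  0  0  0  0  1  1  1  1  1  1
 P  0  0  0  0  1  2  2  2  2  2
 D  0  0  0  0  1  2  2  2  2  2
 P  0  0  0  0  1  2  2  2  2  2
 A  0  1  1  1  1  2  2  2  2  2
 D  0  1  1  1  1  2  2  2  2  2
 A  0  1  1  1  1  2  2  2  2  2
 J  0  1  1  1  1  2  3  3  3  3
 A  0  1  1  1  1  2  3  3  3  3
 Y  0  1  1  2  2  2  3  3  3  3
 Y  0  1  1  2  2  2  3  3  3  3
 H  0  1  2  2  2  2  3  3  4  4
dp[12][9] = 4. One LCS (by backtracking along matches): XPJH.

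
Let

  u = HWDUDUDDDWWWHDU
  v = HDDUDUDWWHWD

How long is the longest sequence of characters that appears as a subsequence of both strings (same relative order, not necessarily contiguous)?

10

Match H [1,1], then D [3,3], then U [4,4], then D [5,5], then U [6,6], then D [9,7], then W [10,8], then W [11,9], then W [12,11], then D [14,12] — 10 characters in the same relative order in both. dp[15][12] = 10 confirms this is the maximum.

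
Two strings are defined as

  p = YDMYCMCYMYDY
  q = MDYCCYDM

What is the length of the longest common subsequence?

6

Let dp[i][j] be the LCS length of the first i characters of p and the first j characters of q. dp[i][j] = dp[i-1][j-1]+1 when the i-th and j-th characters match, else max(dp[i-1][j], dp[i][j-1]).
    ·  M  D  Y  C  C  Y  D  M
 ·  0  0  0  0  0  0  0  0  0
 Y  0  0  0  1  1  1  1  1  1
 D  0  0  1  1  1  1  1  2  2
 M  0  1  1  1  1  1  1  2  3
 Y  0  1  1  2  2  2  2  2  3
 C  0  1  1  2  3  3  3  3  3
 M  0  1  1  2  3  3  3  3  4
 C  0  1  1  2  3  4  4  4  4
 Y  0  1  1  2  3  4  5  5  5
 M  0  1  1  2  3  4  5  5  6
 Y  0  1  1  2  3  4  5  5  6
 D  0  1  2  2  3  4  5  6  6
 Y  0  1  2  3  3  4  5  6  6
dp[12][8] = 6. One LCS (by backtracking along matches): DYCCYM.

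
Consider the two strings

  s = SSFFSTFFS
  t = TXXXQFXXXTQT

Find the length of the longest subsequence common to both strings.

2

Let dp[i][j] be the LCS length of the first i characters of s and the first j characters of t. dp[i][j] = dp[i-1][j-1]+1 when the i-th and j-th characters match, else max(dp[i-1][j], dp[i][j-1]).
    ·  T  X  X  X  Q  F  X  X  X  T  Q  T
 ·  0  0  0  0  0  0  0  0  0  0  0  0  0
 S  0  0  0  0  0  0  0  0  0  0  0  0  0
 S  0  0  0  0  0  0  0  0  0  0  0  0  0
 F  0  0  0  0  0  0  1  1  1  1  1  1  1
 F  0  0  0  0  0  0  1  1  1  1  1  1  1
 S  0  0  0  0  0  0  1  1  1  1  1  1  1
 T  0  1  1  1  1  1  1  1  1  1  2  2  2
 F  0  1  1  1  1  1  2  2  2  2  2  2  2
 F  0  1  1  1  1  1  2  2  2  2  2  2  2
 S  0  1  1  1  1  1  2  2  2  2  2  2  2
dp[9][12] = 2. One LCS (by backtracking along matches): FT.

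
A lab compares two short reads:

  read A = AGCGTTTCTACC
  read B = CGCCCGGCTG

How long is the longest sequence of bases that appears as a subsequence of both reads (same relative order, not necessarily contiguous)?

One common subsequence of length 5: G (read A #2, read B #2) → C (read A #3, read B #5) → G (read A #4, read B #7) → C (read A #8, read B #8) → T (read A #9, read B #9), and the DP table's final entry dp[12][10] is also 5, so no common subsequence is longer.

5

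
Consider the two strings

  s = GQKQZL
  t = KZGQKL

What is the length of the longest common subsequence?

Let dp[i][j] be the LCS length of the first i characters of s and the first j characters of t. dp[i][j] = dp[i-1][j-1]+1 when the i-th and j-th characters match, else max(dp[i-1][j], dp[i][j-1]).
    ·  K  Z  G  Q  K  L
 ·  0  0  0  0  0  0  0
 G  0  0  0  1  1  1  1
 Q  0  0  0  1  2  2  2
 K  0  1  1  1  2  3  3
 Q  0  1  1  1  2  3  3
 Z  0  1  2  2  2  3  3
 L  0  1  2  2  2  3  4
dp[6][6] = 4. One LCS (by backtracking along matches): GQKL.

4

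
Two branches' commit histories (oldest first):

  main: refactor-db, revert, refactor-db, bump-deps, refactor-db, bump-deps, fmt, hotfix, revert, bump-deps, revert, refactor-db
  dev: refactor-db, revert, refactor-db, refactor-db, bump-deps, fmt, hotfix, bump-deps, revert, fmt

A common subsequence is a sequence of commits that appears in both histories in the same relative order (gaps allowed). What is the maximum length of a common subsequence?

9

One common subsequence of length 9: refactor-db (main #1, dev #1) → revert (main #2, dev #2) → refactor-db (main #3, dev #3) → refactor-db (main #5, dev #4) → bump-deps (main #6, dev #5) → fmt (main #7, dev #6) → hotfix (main #8, dev #7) → bump-deps (main #10, dev #8) → revert (main #11, dev #9). Since dp[12][10] = 9, nothing longer is possible.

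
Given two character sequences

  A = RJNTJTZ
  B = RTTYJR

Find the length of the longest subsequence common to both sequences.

Let dp[i][j] be the LCS length of the first i characters of A and the first j characters of B. dp[i][j] = dp[i-1][j-1]+1 when the i-th and j-th characters match, else max(dp[i-1][j], dp[i][j-1]).
    ·  R  T  T  Y  J  R
 ·  0  0  0  0  0  0  0
 R  0  1  1  1  1  1  1
 J  0  1  1  1  1  2  2
 N  0  1  1  1  1  2  2
 T  0  1  2  2  2  2  2
 J  0  1  2  2  2  3  3
 T  0  1  2  3  3  3  3
 Z  0  1  2  3  3  3  3
dp[7][6] = 3. One LCS (by backtracking along matches): RTJ.

3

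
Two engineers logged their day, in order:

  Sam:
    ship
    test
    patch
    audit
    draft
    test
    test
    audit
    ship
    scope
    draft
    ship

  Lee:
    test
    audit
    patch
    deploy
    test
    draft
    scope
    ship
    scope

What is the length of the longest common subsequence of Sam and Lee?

Pick test (Sam #2, Lee #1) → patch (Sam #3, Lee #3) → draft (Sam #5, Lee #6) → ship (Sam #9, Lee #8) → scope (Sam #10, Lee #9); all 5 tasks appear in both, in order. dp[12][9] = 5 confirms this is the maximum.

5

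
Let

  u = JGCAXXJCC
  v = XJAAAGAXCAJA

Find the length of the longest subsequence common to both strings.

5

Let dp[i][j] be the LCS length of the first i characters of u and the first j characters of v. dp[i][j] = dp[i-1][j-1]+1 when the i-th and j-th characters match, else max(dp[i-1][j], dp[i][j-1]).
    ·  X  J  A  A  A  G  A  X  C  A  J  A
 ·  0  0  0  0  0  0  0  0  0  0  0  0  0
 J  0  0  1  1  1  1  1  1  1  1  1  1  1
 G  0  0  1  1  1  1  2  2  2  2  2  2  2
 C  0  0  1  1  1  1  2  2  2  3  3  3  3
 A  0  0  1  2  2  2  2  3  3  3  4  4  4
 X  0  1  1  2  2  2  2  3  4  4  4  4  4
 X  0  1  1  2  2  2  2  3  4  4  4  4  4
 J  0  1  2  2  2  2  2  3  4  4  4  5  5
 C  0  1  2  2  2  2  2  3  4  5  5  5  5
 C  0  1  2  2  2  2  2  3  4  5  5  5  5
dp[9][12] = 5. One LCS (by backtracking along matches): JGCAJ.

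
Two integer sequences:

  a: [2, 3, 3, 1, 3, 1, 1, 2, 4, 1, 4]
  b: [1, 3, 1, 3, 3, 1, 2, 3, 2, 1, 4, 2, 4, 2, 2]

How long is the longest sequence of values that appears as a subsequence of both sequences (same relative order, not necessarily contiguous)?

7

Match 3 (a #2, b #4) → 3 (a #3, b #5) → 1 (a #4, b #6) → 3 (a #5, b #8) → 1 (a #6, b #10) → 2 (a #8, b #12) → 4 (a #9, b #13) — 7 values in the same relative order in both. dp[11][15] = 7 confirms this is the maximum.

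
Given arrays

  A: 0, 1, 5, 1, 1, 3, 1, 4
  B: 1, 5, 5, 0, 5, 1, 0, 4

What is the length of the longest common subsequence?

Match 0 [1,4] → 5 [3,5] → 1 [4,6] → 4 [8,8] — 4 values in the same relative order in both. dp[8][8] = 4 confirms this is the maximum.

4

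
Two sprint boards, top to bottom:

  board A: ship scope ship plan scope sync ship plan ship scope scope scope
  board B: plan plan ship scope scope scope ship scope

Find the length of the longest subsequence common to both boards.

Pick plan (board A #4, board B #1), plan (board A #8, board B #2), ship (board A #9, board B #3), scope (board A #10, board B #5), scope (board A #11, board B #6), scope (board A #12, board B #8); all 6 tasks appear in both, in order. Since dp[12][8] = 6, nothing longer is possible.

6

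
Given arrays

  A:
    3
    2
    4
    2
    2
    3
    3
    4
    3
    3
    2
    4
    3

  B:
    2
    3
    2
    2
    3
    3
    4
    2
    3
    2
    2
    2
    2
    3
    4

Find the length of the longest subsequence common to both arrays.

Pick 3 (A #1, B #2) → 2 (A #4, B #3) → 2 (A #5, B #4) → 3 (A #6, B #5) → 3 (A #7, B #6) → 4 (A #8, B #7) → 3 (A #9, B #9) → 3 (A #10, B #14) → 4 (A #12, B #15); all 9 values appear in both, in order. dp[13][15] = 9 confirms this is the maximum.

9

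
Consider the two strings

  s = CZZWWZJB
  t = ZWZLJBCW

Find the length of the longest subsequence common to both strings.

5

Let dp[i][j] be the LCS length of the first i characters of s and the first j characters of t. dp[i][j] = dp[i-1][j-1]+1 when the i-th and j-th characters match, else max(dp[i-1][j], dp[i][j-1]).
    ·  Z  W  Z  L  J  B  C  W
 ·  0  0  0  0  0  0  0  0  0
 C  0  0  0  0  0  0  0  1  1
 Z  0  1  1  1  1  1  1  1  1
 Z  0  1  1  2  2  2  2  2  2
 W  0  1  2  2  2  2  2  2  3
 W  0  1  2  2  2  2  2  2  3
 Z  0  1  2  3  3  3  3  3  3
 J  0  1  2  3  3  4  4  4  4
 B  0  1  2  3  3  4  5  5  5
dp[8][8] = 5. One LCS (by backtracking along matches): ZWZJB.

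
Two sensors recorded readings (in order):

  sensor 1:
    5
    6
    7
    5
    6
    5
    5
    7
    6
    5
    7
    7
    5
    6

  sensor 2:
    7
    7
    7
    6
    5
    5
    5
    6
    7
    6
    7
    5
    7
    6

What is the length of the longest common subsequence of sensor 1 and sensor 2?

9

Match 6 (sensor 1 #2, sensor 2 #4), 5 (sensor 1 #4, sensor 2 #5), 5 (sensor 1 #6, sensor 2 #6), 5 (sensor 1 #7, sensor 2 #7), 7 (sensor 1 #8, sensor 2 #9), 6 (sensor 1 #9, sensor 2 #10), 5 (sensor 1 #10, sensor 2 #12), 7 (sensor 1 #12, sensor 2 #13), 6 (sensor 1 #14, sensor 2 #14) — 9 values in the same relative order in both. The LCS DP gives dp[14][14] = 9, so this is optimal.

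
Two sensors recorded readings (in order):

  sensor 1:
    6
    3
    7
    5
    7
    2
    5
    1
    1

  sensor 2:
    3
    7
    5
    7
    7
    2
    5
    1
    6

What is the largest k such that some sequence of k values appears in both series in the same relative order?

Match 3 at sensor 1[2]=sensor 2[1] → 7 at sensor 1[3]=sensor 2[2] → 5 at sensor 1[4]=sensor 2[3] → 7 at sensor 1[5]=sensor 2[5] → 2 at sensor 1[6]=sensor 2[6] → 5 at sensor 1[7]=sensor 2[7] → 1 at sensor 1[8]=sensor 2[8] — 7 values in the same relative order in both. dp[9][9] = 7 confirms this is the maximum.

7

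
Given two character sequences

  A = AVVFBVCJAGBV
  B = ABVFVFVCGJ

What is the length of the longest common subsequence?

7

Pick A (A #1, B #1), V (A #2, B #3), V (A #3, B #5), F (A #4, B #6), V (A #6, B #7), C (A #7, B #8), J (A #8, B #10); all 7 characters appear in both, in order. dp[12][10] = 7 confirms this is the maximum.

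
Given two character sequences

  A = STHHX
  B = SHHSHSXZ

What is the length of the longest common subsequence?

Match S at A[1]=B[1] → H at A[3]=B[3] → H at A[4]=B[5] → X at A[5]=B[7] — 4 characters in the same relative order in both, and the DP table's final entry dp[5][8] is also 4, so no common subsequence is longer.

4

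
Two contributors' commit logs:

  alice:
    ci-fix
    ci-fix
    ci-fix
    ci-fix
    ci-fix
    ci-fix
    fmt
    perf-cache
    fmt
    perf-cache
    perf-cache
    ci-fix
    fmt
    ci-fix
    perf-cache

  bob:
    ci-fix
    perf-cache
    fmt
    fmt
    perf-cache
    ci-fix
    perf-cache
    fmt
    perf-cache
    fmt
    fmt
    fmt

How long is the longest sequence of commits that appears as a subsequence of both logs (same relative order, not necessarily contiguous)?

7

One common subsequence of length 7: ci-fix (alice #1, bob #1) → fmt (alice #7, bob #3) → fmt (alice #9, bob #4) → perf-cache (alice #10, bob #5) → perf-cache (alice #11, bob #7) → fmt (alice #13, bob #8) → perf-cache (alice #15, bob #9), and the DP table's final entry dp[15][12] is also 7, so no common subsequence is longer.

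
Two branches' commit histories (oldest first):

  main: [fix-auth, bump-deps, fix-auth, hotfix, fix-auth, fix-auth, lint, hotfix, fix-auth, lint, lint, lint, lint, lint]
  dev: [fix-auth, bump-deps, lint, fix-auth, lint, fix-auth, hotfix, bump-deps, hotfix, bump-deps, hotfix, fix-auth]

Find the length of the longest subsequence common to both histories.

6

Match fix-auth at main[1]=dev[1], bump-deps at main[2]=dev[2], fix-auth at main[3]=dev[6], hotfix at main[4]=dev[9], hotfix at main[8]=dev[11], fix-auth at main[9]=dev[12] — 6 commits in the same relative order in both. Since dp[14][12] = 6, nothing longer is possible.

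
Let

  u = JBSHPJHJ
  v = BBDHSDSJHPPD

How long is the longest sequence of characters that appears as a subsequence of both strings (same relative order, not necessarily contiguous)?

Let dp[i][j] be the LCS length of the first i characters of u and the first j characters of v. dp[i][j] = dp[i-1][j-1]+1 when the i-th and j-th characters match, else max(dp[i-1][j], dp[i][j-1]).
    ·  B  B  D  H  S  D  S  J  H  P  P  D
 ·  0  0  0  0  0  0  0  0  0  0  0  0  0
 J  0  0  0  0  0  0  0  0  1  1  1  1  1
 B  0  1  1  1  1  1  1  1  1  1  1  1  1
 S  0  1  1  1  1  2  2  2  2  2  2  2  2
 H  0  1  1  1  2  2  2  2  2  3  3  3  3
 P  0  1  1  1  2  2  2  2  2  3  4  4  4
 J  0  1  1  1  2  2  2  2  3  3  4  4  4
 H  0  1  1  1  2  2  2  2  3  4  4  4  4
 J  0  1  1  1  2  2  2  2  3  4  4  4  4
dp[8][12] = 4. One LCS (by backtracking along matches): BSHP.

4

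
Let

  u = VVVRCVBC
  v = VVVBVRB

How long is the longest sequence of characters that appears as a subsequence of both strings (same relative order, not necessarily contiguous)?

Let dp[i][j] be the LCS length of the first i characters of u and the first j characters of v. dp[i][j] = dp[i-1][j-1]+1 when the i-th and j-th characters match, else max(dp[i-1][j], dp[i][j-1]).
    ·  V  V  V  B  V  R  B
 ·  0  0  0  0  0  0  0  0
 V  0  1  1  1  1  1  1  1
 V  0  1  2  2  2  2  2  2
 V  0  1  2  3  3  3  3  3
 R  0  1  2  3  3  3  4  4
 C  0  1  2  3  3  3  4  4
 V  0  1  2  3  3  4  4  4
 B  0  1  2  3  4  4  4  5
 C  0  1  2  3  4  4  4  5
dp[8][7] = 5. One LCS (by backtracking along matches): VVVRB.

5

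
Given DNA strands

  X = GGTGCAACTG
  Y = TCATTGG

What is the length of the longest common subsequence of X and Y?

5

Taking T [3,1], then C [5,2], then A [6,3], then T [9,5], then G [10,7] gives a common subsequence of length 5. Since dp[10][7] = 5, nothing longer is possible.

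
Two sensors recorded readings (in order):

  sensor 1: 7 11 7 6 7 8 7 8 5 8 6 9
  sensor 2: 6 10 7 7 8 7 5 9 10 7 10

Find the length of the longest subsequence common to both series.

Taking 7 [3,3]; then 7 [5,4]; then 8 [6,5]; then 7 [7,6]; then 5 [9,7]; then 9 [12,8] gives a common subsequence of length 6. The LCS DP gives dp[12][11] = 6, so this is optimal.

6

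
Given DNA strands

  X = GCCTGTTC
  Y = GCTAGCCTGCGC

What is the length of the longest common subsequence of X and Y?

6

Let dp[i][j] be the LCS length of the first i bases of X and the first j bases of Y. dp[i][j] = dp[i-1][j-1]+1 when the i-th and j-th bases match, else max(dp[i-1][j], dp[i][j-1]).
    ·  G  C  T  A  G  C  C  T  G  C  G  C
 ·  0  0  0  0  0  0  0  0  0  0  0  0  0
 G  0  1  1  1  1  1  1  1  1  1  1  1  1
 C  0  1  2  2  2  2  2  2  2  2  2  2  2
 C  0  1  2  2  2  2  3  3  3  3  3  3  3
 T  0  1  2  3  3  3  3  3  4  4  4  4  4
 G  0  1  2  3  3  4  4  4  4  5  5  5  5
 T  0  1  2  3  3  4  4  4  5  5  5  5  5
 T  0  1  2  3  3  4  4  4  5  5  5  5  5
 C  0  1  2  3  3  4  5  5  5  5  6  6  6
dp[8][12] = 6. One LCS (by backtracking along matches): GCCTGC.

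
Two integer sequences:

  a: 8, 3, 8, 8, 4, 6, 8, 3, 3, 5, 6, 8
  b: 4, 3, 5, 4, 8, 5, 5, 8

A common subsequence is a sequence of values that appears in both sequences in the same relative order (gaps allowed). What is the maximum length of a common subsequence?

5

Taking 3 (a #2, b #2), 4 (a #5, b #4), 8 (a #7, b #5), 5 (a #10, b #7), 8 (a #12, b #8) gives a common subsequence of length 5, and the DP table's final entry dp[12][8] is also 5, so no common subsequence is longer.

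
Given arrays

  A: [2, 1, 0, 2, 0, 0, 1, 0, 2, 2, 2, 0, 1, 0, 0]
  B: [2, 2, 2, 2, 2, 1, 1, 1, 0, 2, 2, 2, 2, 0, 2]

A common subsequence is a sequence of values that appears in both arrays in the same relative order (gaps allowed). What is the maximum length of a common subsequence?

Match 2 (A #1, B #5), then 1 (A #2, B #8), then 0 (A #3, B #9), then 2 (A #4, B #10), then 2 (A #9, B #11), then 2 (A #10, B #12), then 2 (A #11, B #13), then 0 (A #12, B #14) — 8 values in the same relative order in both. The LCS DP gives dp[15][15] = 8, so this is optimal.

8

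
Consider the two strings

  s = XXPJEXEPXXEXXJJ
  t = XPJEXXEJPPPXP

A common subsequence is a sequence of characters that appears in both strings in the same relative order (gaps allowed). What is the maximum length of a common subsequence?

Taking X (s #2, t #1), then P (s #3, t #2), then J (s #4, t #3), then E (s #5, t #4), then X (s #6, t #6), then E (s #7, t #7), then P (s #8, t #11), then X (s #9, t #12) gives a common subsequence of length 8. The LCS DP gives dp[15][13] = 8, so this is optimal.

8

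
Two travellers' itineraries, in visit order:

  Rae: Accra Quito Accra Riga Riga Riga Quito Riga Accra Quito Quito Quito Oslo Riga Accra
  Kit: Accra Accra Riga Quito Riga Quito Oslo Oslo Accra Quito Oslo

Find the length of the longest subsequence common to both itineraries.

8

One common subsequence of length 8: Accra (Rae #1, Kit #1), then Accra (Rae #3, Kit #2), then Riga (Rae #4, Kit #3), then Riga (Rae #6, Kit #5), then Quito (Rae #7, Kit #6), then Accra (Rae #9, Kit #9), then Quito (Rae #12, Kit #10), then Oslo (Rae #13, Kit #11). The LCS DP gives dp[15][11] = 8, so this is optimal.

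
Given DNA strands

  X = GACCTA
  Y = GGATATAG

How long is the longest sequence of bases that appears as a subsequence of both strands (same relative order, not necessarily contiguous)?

Match G [1,2], A [2,5], T [5,6], A [6,7] — 4 bases in the same relative order in both. dp[6][8] = 4 confirms this is the maximum.

4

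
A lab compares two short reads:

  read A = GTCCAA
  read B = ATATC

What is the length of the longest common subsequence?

2

Pick T at read A[2]=read B[4]; then C at read A[4]=read B[5]; all 2 bases appear in both, in order, and the DP table's final entry dp[6][5] is also 2, so no common subsequence is longer.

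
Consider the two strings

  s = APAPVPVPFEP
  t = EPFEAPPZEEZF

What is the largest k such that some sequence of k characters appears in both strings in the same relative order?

One common subsequence of length 5: P (s #2, t #2), A (s #3, t #5), P (s #4, t #6), P (s #6, t #7), F (s #9, t #12). dp[11][12] = 5 confirms this is the maximum.

5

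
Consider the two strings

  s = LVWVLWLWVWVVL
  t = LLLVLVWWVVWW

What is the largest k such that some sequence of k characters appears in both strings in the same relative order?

7

Match L (s #1, t #3), V (s #2, t #4), V (s #4, t #6), W (s #6, t #7), W (s #8, t #8), V (s #9, t #10), W (s #10, t #12) — 7 characters in the same relative order in both. The LCS DP gives dp[13][12] = 7, so this is optimal.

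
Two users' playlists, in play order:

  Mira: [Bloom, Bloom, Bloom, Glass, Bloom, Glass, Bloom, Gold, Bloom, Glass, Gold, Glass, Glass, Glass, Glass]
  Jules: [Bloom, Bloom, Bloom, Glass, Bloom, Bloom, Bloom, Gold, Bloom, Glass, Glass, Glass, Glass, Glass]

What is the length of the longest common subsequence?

13

Pick Bloom [1,1]; then Bloom [2,2]; then Bloom [3,3]; then Glass [4,4]; then Bloom [5,6]; then Bloom [7,7]; then Gold [8,8]; then Bloom [9,9]; then Glass [10,10]; then Glass [12,11]; then Glass [13,12]; then Glass [14,13]; then Glass [15,14]; all 13 songs appear in both, in order. The LCS DP gives dp[15][14] = 13, so this is optimal.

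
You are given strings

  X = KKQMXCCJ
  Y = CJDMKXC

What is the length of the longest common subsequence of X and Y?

3

Let dp[i][j] be the LCS length of the first i characters of X and the first j characters of Y. dp[i][j] = dp[i-1][j-1]+1 when the i-th and j-th characters match, else max(dp[i-1][j], dp[i][j-1]).
    ·  C  J  D  M  K  X  C
 ·  0  0  0  0  0  0  0  0
 K  0  0  0  0  0  1  1  1
 K  0  0  0  0  0  1  1  1
 Q  0  0  0  0  0  1  1  1
 M  0  0  0  0  1  1  1  1
 X  0  0  0  0  1  1  2  2
 C  0  1  1  1  1  1  2  3
 C  0  1  1  1  1  1  2  3
 J  0  1  2  2  2  2  2  3
dp[8][7] = 3. One LCS (by backtracking along matches): KXC.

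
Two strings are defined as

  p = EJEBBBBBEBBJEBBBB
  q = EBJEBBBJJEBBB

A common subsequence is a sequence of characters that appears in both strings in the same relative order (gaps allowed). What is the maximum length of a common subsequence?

11

Pick E (p #1, q #1), J (p #2, q #3), E (p #3, q #4), B (p #4, q #5), B (p #5, q #6), B (p #6, q #7), J (p #12, q #9), E (p #13, q #10), B (p #15, q #11), B (p #16, q #12), B (p #17, q #13); all 11 characters appear in both, in order. dp[17][13] = 11 confirms this is the maximum.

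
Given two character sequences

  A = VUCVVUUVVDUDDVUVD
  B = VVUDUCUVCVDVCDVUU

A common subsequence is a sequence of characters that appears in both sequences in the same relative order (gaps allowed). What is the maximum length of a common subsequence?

One common subsequence of length 10: V at A[1]=B[2]; then U at A[2]=B[5]; then C at A[3]=B[6]; then U at A[7]=B[7]; then V at A[8]=B[8]; then V at A[9]=B[10]; then D at A[10]=B[11]; then D at A[13]=B[14]; then V at A[14]=B[15]; then U at A[15]=B[17], and the DP table's final entry dp[17][17] is also 10, so no common subsequence is longer.

10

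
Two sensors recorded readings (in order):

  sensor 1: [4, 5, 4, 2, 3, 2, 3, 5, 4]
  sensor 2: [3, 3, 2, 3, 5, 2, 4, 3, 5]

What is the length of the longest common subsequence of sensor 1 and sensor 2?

5

Let dp[i][j] be the LCS length of the first i values of sensor 1 and the first j values of sensor 2. dp[i][j] = dp[i-1][j-1]+1 when the i-th and j-th values match, else max(dp[i-1][j], dp[i][j-1]).
    ·  3  3  2  3  5  2  4  3  5
 ·  0  0  0  0  0  0  0  0  0  0
 4  0  0  0  0  0  0  0  1  1  1
 5  0  0  0  0  0  1  1  1  1  2
 4  0  0  0  0  0  1  1  2  2  2
 2  0  0  0  1  1  1  2  2  2  2
 3  0  1  1  1  2  2  2  2  3  3
 2  0  1  1  2  2  2  3  3  3  3
 3  0  1  2  2  3  3  3  3  4  4
 5  0  1  2  2  3  4  4  4  4  5
 4  0  1  2  2  3  4  4  5  5  5
dp[9][9] = 5. One LCS (by backtracking along matches): 2, 3, 2, 3, 5.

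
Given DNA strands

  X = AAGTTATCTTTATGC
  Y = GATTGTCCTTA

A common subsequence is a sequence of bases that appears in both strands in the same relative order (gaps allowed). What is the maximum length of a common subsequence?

Match A (X #2, Y #2), T (X #4, Y #3), T (X #5, Y #4), T (X #7, Y #6), C (X #8, Y #8), T (X #10, Y #9), T (X #11, Y #10), A (X #12, Y #11) — 8 bases in the same relative order in both. The LCS DP gives dp[15][11] = 8, so this is optimal.

8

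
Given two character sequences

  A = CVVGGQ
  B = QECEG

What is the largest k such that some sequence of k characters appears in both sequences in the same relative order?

Pick C (A #1, B #3) → G (A #5, B #5); all 2 characters appear in both, in order. Since dp[6][5] = 2, nothing longer is possible.

2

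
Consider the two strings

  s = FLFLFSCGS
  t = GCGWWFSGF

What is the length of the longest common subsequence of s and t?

Let dp[i][j] be the LCS length of the first i characters of s and the first j characters of t. dp[i][j] = dp[i-1][j-1]+1 when the i-th and j-th characters match, else max(dp[i-1][j], dp[i][j-1]).
    ·  G  C  G  W  W  F  S  G  F
 ·  0  0  0  0  0  0  0  0  0  0
 F  0  0  0  0  0  0  1  1  1  1
 L  0  0  0  0  0  0  1  1  1  1
 F  0  0  0  0  0  0  1  1  1  2
 L  0  0  0  0  0  0  1  1  1  2
 F  0  0  0  0  0  0  1  1  1  2
 S  0  0  0  0  0  0  1  2  2  2
 C  0  0  1  1  1  1  1  2  2  2
 G  0  1  1  2  2  2  2  2  3  3
 S  0  1  1  2  2  2  2  3  3  3
dp[9][9] = 3. One LCS (by backtracking along matches): FSG.

3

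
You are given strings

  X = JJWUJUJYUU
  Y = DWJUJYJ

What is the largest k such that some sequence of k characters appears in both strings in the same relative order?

Match W (X #3, Y #2), then J (X #5, Y #3), then U (X #6, Y #4), then J (X #7, Y #5), then Y (X #8, Y #6) — 5 characters in the same relative order in both. Since dp[10][7] = 5, nothing longer is possible.

5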